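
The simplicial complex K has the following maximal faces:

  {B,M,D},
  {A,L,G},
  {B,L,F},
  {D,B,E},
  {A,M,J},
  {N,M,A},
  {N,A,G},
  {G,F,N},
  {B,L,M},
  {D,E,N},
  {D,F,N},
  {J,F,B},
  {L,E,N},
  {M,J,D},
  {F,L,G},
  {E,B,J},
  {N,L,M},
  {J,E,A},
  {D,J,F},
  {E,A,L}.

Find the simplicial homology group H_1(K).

H_1 ≅ Z ⊕ Z/2Z.

Order the vertices as A < B < D < E < F < G < J < L < M < N. Listing each simplex with vertices in this order, K has dimension 2 with simplices:

  0-simplices (10): A, B, D, E, F, G, J, L, M, N
  1-simplices (30): AE, AG, AJ, AL, AM, AN, BD, BE, BF, BJ, BL, BM, DE, DF, DJ, DM, DN, EJ, EL, EN, FG, FJ, FL, FN, GL, GN, JM, LM, LN, MN
  2-simplices (20): AEJ, AEL, AGL, AGN, AJM, AMN, BDE, BDM, BEJ, BFJ, BFL, BLM, DEN, DFJ, DFN, DJM, ELN, FGL, FGN, LMN

Hence C_0 ≅ Z^10, C_1 ≅ Z^30, C_2 ≅ Z^20.

The boundary map ∂_1: C_1 → C_0 maps an edge to its endpoints' difference, ∂[p,q] = q − p.
As a 10×30 matrix over Z this has rank 9, with invariant factors (1,1,1,1,1,1,1,1,1).

∂_2: C_2 → C_1 maps a triangle to the signed sum of its edges. For instance
  ∂ELN = LN − EN + EL,
  ∂BFJ = FJ − BJ + BF.
This gives a 30×20 integer matrix of rank 20; reducing to Smith normal form yields diagonal entries (1,1,1,1,1,1,1,1,1,1,1,1,1,1,1,1,1,1,1,2).

From H_k ≅ ker(∂_k) / im(∂_{k+1}) we obtain:

  H_1: rank ker ∂_1 − rank ∂_2 = (30 − 9) − 20 = 1, and ∂_2 has invariant factor 2 > 1, so H_1 ≅ Z ⊕ Z/2Z.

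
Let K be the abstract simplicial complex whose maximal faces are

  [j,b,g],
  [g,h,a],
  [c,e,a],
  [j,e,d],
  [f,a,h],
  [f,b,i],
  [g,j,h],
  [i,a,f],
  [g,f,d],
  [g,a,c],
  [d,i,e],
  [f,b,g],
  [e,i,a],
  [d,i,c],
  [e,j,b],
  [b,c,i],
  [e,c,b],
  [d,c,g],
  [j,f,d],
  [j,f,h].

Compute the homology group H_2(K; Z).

H_2 = 0.

Order the vertices as a < b < c < d < e < f < g < h < i < j. Listing each simplex with vertices in this order, K has dimension 2 with simplices:

  0-simplices (10): a, b, c, d, e, f, g, h, i, j
  1-simplices (30): ac, ae, af, ag, ah, ai, bc, be, bf, bg, bi, bj, cd, ce, cg, ci, de, df, dg, di, dj, ei, ej, fg, fh, fi, fj, gh, gj, hj
  2-simplices (20): ace, acg, aei, afh, afi, agh, bce, bci, bej, bfg, bfi, bgj, cdg, cdi, dei, dej, dfg, dfj, fhj, ghj

giving chain groups C_0 ≅ Z^10, C_1 ≅ Z^30, C_2 ≅ Z^20.

∂_1: C_1 → C_0 maps an edge to its endpoints' difference, ∂[p,q] = q − p.
This gives a 10×30 integer matrix of rank 9; reducing to Smith normal form yields diagonal entries (1,1,1,1,1,1,1,1,1).

∂_2: C_2 → C_1 maps a triangle to the signed sum of its edges. For instance
  ∂bfi = fi − bi + bf,
  ∂fhj = hj − fj + fh.
The resulting 30×20 matrix has rank 20, and its Smith normal form has invariant factors (1,1,1,1,1,1,1,1,1,1,1,1,1,1,1,1,1,1,1,2).

From H_k ≅ ker(∂_k) / im(∂_{k+1}) we obtain:

  H_2: rank ker ∂_2 − rank ∂_3 = (20 − 20) − 0 = 0, and there is no ∂_3, so H_2 ≅ 0.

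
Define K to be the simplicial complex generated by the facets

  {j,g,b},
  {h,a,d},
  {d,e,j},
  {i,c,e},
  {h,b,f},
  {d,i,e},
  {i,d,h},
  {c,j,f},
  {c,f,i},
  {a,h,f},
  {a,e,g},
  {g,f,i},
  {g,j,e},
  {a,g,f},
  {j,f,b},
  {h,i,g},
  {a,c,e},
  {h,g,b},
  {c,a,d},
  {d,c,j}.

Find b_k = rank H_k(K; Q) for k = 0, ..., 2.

b_0 = 1, b_1 = 1, b_2 = 0.

Fix the vertex order a < b < c < d < e < f < g < h < i < j and write every simplex with vertices in increasing order. Then dim K = 2 and the simplices of K are:

  0-simplices (10): a, b, c, d, e, f, g, h, i, j
  1-simplices (30): ac, ad, ae, af, ag, ah, bf, bg, bh, bj, cd, ce, cf, ci, cj, de, dh, di, dj, eg, ei, ej, fg, fh, fi, fj, gh, gi, gj, hi
  2-simplices (20): acd, ace, adh, aeg, afg, afh, bfh, bfj, bgh, bgj, cdj, cei, cfi, cfj, dei, dej, dhi, egj, fgi, ghi

giving chain groups C_0 ≅ Z^10, C_1 ≅ Z^30, C_2 ≅ Z^20.

∂_1: C_1 → C_0 is given by ∂[p,q] = [q] − [p]. For instance
  ∂gj = j − g.
This gives a 10×30 integer matrix of rank 9; reducing to Smith normal form yields diagonal entries (1,1,1,1,1,1,1,1,1).

The boundary map ∂_2: C_2 → C_1 sends each 2-simplex [p,q,r] to [q,r] − [p,r] + [p,q]. For instance
  ∂cfj = fj − cj + cf,
  ∂aeg = eg − ag + ae.
The 30×20 boundary matrix has rank 20 and Smith normal form diag(1,1,1,1,1,1,1,1,1,1,1,1,1,1,1,1,1,1,1,2).

From H_k ≅ ker(∂_k) / im(∂_{k+1}) we obtain:

  H_0: rank C_0 − rank ∂_1 = 10 − 9 = 1, and the invariant factors of ∂_1 are all 1, so H_0 ≅ Z.
  H_1: rank ker ∂_1 − rank ∂_2 = (30 − 9) − 20 = 1, and ∂_2 has invariant factor 2 > 1, so H_1 ≅ Z ⊕ Z_2.
  H_2: rank ker ∂_2 − rank ∂_3 = (20 − 20) − 0 = 0, and there is no ∂_3, so H_2 ≅ 0.

Hence the Betti numbers are b_0 = 1, b_1 = 1, b_2 = 0.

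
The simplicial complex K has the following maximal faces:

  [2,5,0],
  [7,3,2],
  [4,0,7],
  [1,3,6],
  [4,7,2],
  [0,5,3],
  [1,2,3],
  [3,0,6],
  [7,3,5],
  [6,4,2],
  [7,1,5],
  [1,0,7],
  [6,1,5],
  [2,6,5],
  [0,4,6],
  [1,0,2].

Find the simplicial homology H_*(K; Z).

H_0 ≅ Z,  H_1 ≅ Z^2,  H_2 ≅ Z.

We work with the vertex ordering 0 < 1 < 2 < 3 < 4 < 5 < 6 < 7. The simplices of K, each written with vertices in increasing order, are:

  0-simplices (8): [0], [1], [2], [3], [4], [5], [6], [7]
  1-simplices (24): (24 of them)
  2-simplices (16): [0,1,2], [0,1,7], [0,2,5], [0,3,5], [0,3,6], [0,4,6], [0,4,7], [1,2,3], [1,3,6], [1,5,6], [1,5,7], [2,3,7], [2,4,6], [2,4,7], [2,5,6], [3,5,7]

Hence C_0 ≅ Z^8, C_1 ≅ Z^24, C_2 ≅ Z^16.

The boundary map ∂_1: C_1 → C_0 sends each edge [p,q] (with p < q) to q − p.
The resulting 8×24 matrix has rank 7, and its Smith normal form has invariant factors (1,1,1,1,1,1,1).

∂_2: C_2 → C_1 sends each 2-simplex [p,q,r] to [q,r] − [p,r] + [p,q]. For instance
  ∂[0,4,7] = [4,7] − [0,7] + [0,4],
  ∂[0,2,5] = [2,5] − [0,5] + [0,2].
The 24×16 boundary matrix has rank 15 and Smith normal form diag(1,1,1,1,1,1,1,1,1,1,1,1,1,1,1).

Reading off H_k = ker ∂_k / im ∂_{k+1}:

  H_0: rank C_0 − rank ∂_1 = 8 − 7 = 1, and the invariant factors of ∂_1 are all 1, so H_0 = Z.
  H_1: rank ker ∂_1 − rank ∂_2 = (24 − 7) − 15 = 2, and the invariant factors of ∂_2 are all 1, so H_1 = Z^2.
  H_2: rank ker ∂_2 − rank ∂_3 = (16 − 15) − 0 = 1, and there is no ∂_3, so H_2 = Z.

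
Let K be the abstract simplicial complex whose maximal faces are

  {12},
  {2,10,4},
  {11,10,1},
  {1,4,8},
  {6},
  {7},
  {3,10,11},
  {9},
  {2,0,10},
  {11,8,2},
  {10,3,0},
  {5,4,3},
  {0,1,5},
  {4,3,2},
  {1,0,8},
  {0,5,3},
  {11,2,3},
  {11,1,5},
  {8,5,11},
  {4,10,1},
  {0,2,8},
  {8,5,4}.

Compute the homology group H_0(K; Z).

H_0 = Z^5.

Take the total order 0 < 1 < 2 < 3 < 4 < 5 < 6 < 7 < 8 < 9 < 10 < 11 < 12 on the vertex set. Then K (dimension 2) consists of the simplices:

  0-simplices (13): [0], [1], [2], [3], [4], [5], [6], [7], [8], [9], [10], [11], [12]
  1-simplices (27): (27 of them)
  2-simplices (18): (18 of them)

giving chain groups C_0 ≅ Z^13, C_1 ≅ Z^27, C_2 ≅ Z^18.

∂_1: C_1 → C_0 is given by ∂[p,q] = [q] − [p]. For instance
  ∂[2,8] = [8] − [2].
As a 13×27 matrix over Z this has rank 8, with invariant factors (1,1,1,1,1,1,1,1).

∂_2: C_2 → C_1 sends each 2-simplex [p,q,r] to [q,r] − [p,r] + [p,q]. For instance
  ∂[0,1,5] = [1,5] − [0,5] + [0,1],
  ∂[0,2,10] = [2,10] − [0,10] + [0,2].
As a 27×18 matrix over Z this has rank 18, with invariant factors (1,1,1,1,1,1,1,1,1,1,1,1,1,1,1,1,1,2).

Computing H_k = (kernel of ∂_k) / (image of ∂_{k+1}):

  H_0: rank C_0 − rank ∂_1 = 13 − 8 = 5, and the invariant factors of ∂_1 are all 1, so H_0 ≅ Z^5.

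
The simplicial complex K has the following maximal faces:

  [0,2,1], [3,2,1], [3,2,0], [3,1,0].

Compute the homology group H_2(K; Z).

H_2 = Z.

Fix the vertex order 0 < 1 < 2 < 3 and write every simplex with vertices in increasing order. Then dim K = 2 and the simplices of K are:

  0-simplices (4): [0], [1], [2], [3]
  1-simplices (6): [0,1], [0,2], [0,3], [1,2], [1,3], [2,3]
  2-simplices (4): [0,1,2], [0,1,3], [0,2,3], [1,2,3]

Hence C_0 ≅ Z^4, C_1 ≅ Z^6, C_2 ≅ Z^4.

The boundary map ∂_1: C_1 → C_0 is given by ∂[p,q] = [q] − [p]. For instance
  ∂[0,1] = [1] − [0].
The 4×6 boundary matrix has rank 3 and Smith normal form diag(1,1,1).

Boundary ∂_2: C_2 → C_1 acts by ∂[p,q,r] = [q,r] − [p,r] + [p,q]. For instance
  ∂[0,1,2] = [1,2] − [0,2] + [0,1],
  ∂[0,1,3] = [1,3] − [0,3] + [0,1].
The 6×4 boundary matrix has rank 3 and Smith normal form diag(1,1,1).

From H_k ≅ ker(∂_k) / im(∂_{k+1}) we obtain:

  H_2: rank ker ∂_2 − rank ∂_3 = (4 − 3) − 0 = 1, and there is no ∂_3, so H_2 ≅ Z.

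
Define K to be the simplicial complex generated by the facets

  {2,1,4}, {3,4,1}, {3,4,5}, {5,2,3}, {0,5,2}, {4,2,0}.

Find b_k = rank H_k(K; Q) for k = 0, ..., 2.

b_0 = 1, b_1 = 1, b_2 = 0.

Take the total order 0 < 1 < 2 < 3 < 4 < 5 on the vertex set. Then K (dimension 2) consists of the simplices:

  0-simplices (6): [0], [1], [2], [3], [4], [5]
  1-simplices (12): [0,2], [0,4], [0,5], [1,2], [1,3], [1,4], [2,3], [2,4], [2,5], [3,4], [3,5], [4,5]
  2-simplices (6): [0,2,4], [0,2,5], [1,2,4], [1,3,4], [2,3,5], [3,4,5]

Hence C_0 ≅ Z^6, C_1 ≅ Z^12, C_2 ≅ Z^6.

The boundary map ∂_1: C_1 → C_0 is given by ∂[p,q] = [q] − [p]. For instance
  ∂[4,5] = [5] − [4].
The resulting 6×12 matrix has rank 5, and its Smith normal form has invariant factors (1,1,1,1,1).

∂_2: C_2 → C_1 maps a triangle to the signed sum of its edges. For instance
  ∂[1,2,4] = [2,4] − [1,4] + [1,2],
  ∂[0,2,5] = [2,5] − [0,5] + [0,2].
As a 12×6 matrix over Z this has rank 6, with invariant factors (1,1,1,1,1,1).

Computing H_k = (kernel of ∂_k) / (image of ∂_{k+1}):

  H_0: rank C_0 − rank ∂_1 = 6 − 5 = 1, and the invariant factors of ∂_1 are all 1, so H_0 ≅ Z.
  H_1: rank ker ∂_1 − rank ∂_2 = (12 − 5) − 6 = 1, and the invariant factors of ∂_2 are all 1, so H_1 ≅ Z.
  H_2: rank ker ∂_2 − rank ∂_3 = (6 − 6) − 0 = 0, and there is no ∂_3, so H_2 ≅ 0.

As a check, the Euler characteristic is 6 − 12 + 6 = 0, which agrees with 1 − 1 + 0 = 0.

Hence the Betti numbers are b_0 = 1, b_1 = 1, b_2 = 0.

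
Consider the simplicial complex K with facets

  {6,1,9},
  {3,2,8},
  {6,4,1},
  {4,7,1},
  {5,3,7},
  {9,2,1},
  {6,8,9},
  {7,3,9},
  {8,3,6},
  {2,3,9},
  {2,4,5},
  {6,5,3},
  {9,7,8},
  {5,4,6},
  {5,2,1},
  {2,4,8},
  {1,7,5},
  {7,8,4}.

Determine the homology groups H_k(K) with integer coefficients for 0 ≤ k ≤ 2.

K has 9 vertices, 27 edges, 18 triangles.
rank ∂_0 = 0, rank ∂_1 = 8 ⇒ b_0 = 9 − 0 − 8 = 1; all invariant factors of ∂_1 are 1 so no torsion. So H_0 = Z.
rank ∂_1 = 8, rank ∂_2 = 18 ⇒ b_1 = 27 − 8 − 18 = 1; ∂_2 has invariant factor(s) [2] giving torsion. So H_1 = Z ⊕ Z/2.
rank ∂_2 = 18, rank ∂_3 = 0 ⇒ b_2 = 18 − 18 − 0 = 0. So H_2 = 0.

H_0 = Z,  H_1 = Z ⊕ Z/2,  H_2 = 0.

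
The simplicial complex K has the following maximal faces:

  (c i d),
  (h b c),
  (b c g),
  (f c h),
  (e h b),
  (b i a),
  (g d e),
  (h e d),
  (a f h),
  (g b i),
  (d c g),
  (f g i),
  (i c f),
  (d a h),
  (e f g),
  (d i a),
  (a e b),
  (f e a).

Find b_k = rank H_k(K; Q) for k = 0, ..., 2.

b_0 = 1, b_1 = 1, b_2 = 0.

Take the total order a < b < c < d < e < f < g < h < i on the vertex set. Then K (dimension 2) consists of the simplices:

  0-simplices (9): a, b, c, d, e, f, g, h, i
  1-simplices (27): ab, ad, ae, af, ah, ai, bc, be, bg, bh, bi, cd, cf, cg, ch, ci, de, dg, dh, di, ef, eg, eh, fg, fh, fi, gi
  2-simplices (18): abe, abi, adh, adi, aef, afh, bcg, bch, beh, bgi, cdg, cdi, cfh, cfi, deg, deh, efg, fgi

so the chain groups are C_0 ≅ Z^9, C_1 ≅ Z^27, C_2 ≅ Z^18.

The boundary map ∂_1: C_1 → C_0 sends each edge [p,q] (with p < q) to q − p. For instance
  ∂bh = h − b.
The resulting 9×27 matrix has rank 8, and its Smith normal form has invariant factors (1,1,1,1,1,1,1,1).

∂_2: C_2 → C_1 maps a triangle to the signed sum of its edges. For instance
  ∂bcg = cg − bg + bc,
  ∂aef = ef − af + ae.
This gives a 27×18 integer matrix of rank 18; reducing to Smith normal form yields diagonal entries (1,1,1,1,1,1,1,1,1,1,1,1,1,1,1,1,1,2).

Computing H_k = (kernel of ∂_k) / (image of ∂_{k+1}):

  H_0: rank C_0 − rank ∂_1 = 9 − 8 = 1, and the invariant factors of ∂_1 are all 1, so H_0 ≅ Z.
  H_1: rank ker ∂_1 − rank ∂_2 = (27 − 8) − 18 = 1, and ∂_2 has invariant factor 2 > 1, so H_1 ≅ Z ⊕ Z/2Z.
  H_2: rank ker ∂_2 − rank ∂_3 = (18 − 18) − 0 = 0, and there is no ∂_3, so H_2 ≅ 0.

(K is a triangulation of the Klein bottle.)

Hence the Betti numbers are b_0 = 1, b_1 = 1, b_2 = 0.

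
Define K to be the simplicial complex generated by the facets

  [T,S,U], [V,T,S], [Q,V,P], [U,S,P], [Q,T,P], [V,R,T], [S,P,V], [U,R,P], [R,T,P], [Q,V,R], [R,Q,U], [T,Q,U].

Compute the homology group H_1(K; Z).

Order the vertices as P < Q < R < S < T < U < V. Listing each simplex with vertices in this order, K has dimension 2 with simplices:

  0-simplices (7): P, Q, R, S, T, U, V
  1-simplices (18): PQ, PR, PS, PT, PU, PV, QR, QT, QU, QV, RT, RU, RV, ST, SU, SV, TU, TV
  2-simplices (12): PQT, PQV, PRT, PRU, PSU, PSV, QRU, QRV, QTU, RTV, STU, STV

so the chain groups are C_0 ≅ Z^7, C_1 ≅ Z^18, C_2 ≅ Z^12.

Boundary ∂_1: C_1 → C_0 sends each edge [p,q] (with p < q) to q − p. For instance
  ∂RT = T − R.
The 7×18 boundary matrix has rank 6 and Smith normal form diag(1,1,1,1,1,1).

The boundary map ∂_2: C_2 → C_1 maps a triangle to the signed sum of its edges. For instance
  ∂QRU = RU − QU + QR,
  ∂PQT = QT − PT + PQ.
As a 18×12 matrix over Z this has rank 12, with invariant factors (1,1,1,1,1,1,1,1,1,1,1,2).

Computing H_k = (kernel of ∂_k) / (image of ∂_{k+1}):

  H_1: rank ker ∂_1 − rank ∂_2 = (18 − 6) − 12 = 0, and ∂_2 has invariant factor 2 > 1, so H_1 ≅ Z/2.

(K is a triangulation of the real projective plane RP^2.)

H_1 ≅ Z/2.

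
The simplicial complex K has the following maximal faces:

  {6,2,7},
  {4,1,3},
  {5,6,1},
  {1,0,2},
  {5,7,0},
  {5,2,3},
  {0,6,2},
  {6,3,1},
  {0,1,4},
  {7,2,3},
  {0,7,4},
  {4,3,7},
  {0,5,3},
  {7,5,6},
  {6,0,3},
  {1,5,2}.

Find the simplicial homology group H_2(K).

Take the total order 0 < 1 < 2 < 3 < 4 < 5 < 6 < 7 on the vertex set. Then K (dimension 2) consists of the simplices:

  0-simplices (8): [0], [1], [2], [3], [4], [5], [6], [7]
  1-simplices (24): (24 of them)
  2-simplices (16): [0,1,2], [0,1,4], [0,2,6], [0,3,5], [0,3,6], [0,4,7], [0,5,7], [1,2,5], [1,3,4], [1,3,6], [1,5,6], [2,3,5], [2,3,7], [2,6,7], [3,4,7], [5,6,7]

Hence C_0 ≅ Z^8, C_1 ≅ Z^24, C_2 ≅ Z^16.

The boundary map ∂_1: C_1 → C_0 maps an edge to its endpoints' difference, ∂[p,q] = q − p.
This gives a 8×24 integer matrix of rank 7; reducing to Smith normal form yields diagonal entries (1,1,1,1,1,1,1).

∂_2: C_2 → C_1 maps a triangle to the signed sum of its edges. For instance
  ∂[0,3,5] = [3,5] − [0,5] + [0,3],
  ∂[1,3,4] = [3,4] − [1,4] + [1,3].
As a 24×16 matrix over Z this has rank 15, with invariant factors (1,1,1,1,1,1,1,1,1,1,1,1,1,1,1).

Reading off H_k = ker ∂_k / im ∂_{k+1}:

  H_2: rank ker ∂_2 − rank ∂_3 = (16 − 15) − 0 = 1, and there is no ∂_3, so H_2 ≅ Z.

H_2 ≅ Z.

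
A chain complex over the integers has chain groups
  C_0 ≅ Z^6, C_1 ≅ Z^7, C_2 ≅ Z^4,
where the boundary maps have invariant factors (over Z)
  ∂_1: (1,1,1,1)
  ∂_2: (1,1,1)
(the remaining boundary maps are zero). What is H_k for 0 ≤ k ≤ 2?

H_0: b_0 = 6 − 0 − 4 = 2; torsion from ∂_1 factors > 1: none. So H_0 = Z^2.
H_1: b_1 = 7 − 4 − 3 = 0; torsion from ∂_2 factors > 1: none. So H_1 = 0.
H_2: b_2 = 4 − 3 − 0 = 1; torsion from ∂_3 factors > 1: none. So H_2 = Z.

H_0 = Z^2,  H_1 = 0,  H_2 = Z.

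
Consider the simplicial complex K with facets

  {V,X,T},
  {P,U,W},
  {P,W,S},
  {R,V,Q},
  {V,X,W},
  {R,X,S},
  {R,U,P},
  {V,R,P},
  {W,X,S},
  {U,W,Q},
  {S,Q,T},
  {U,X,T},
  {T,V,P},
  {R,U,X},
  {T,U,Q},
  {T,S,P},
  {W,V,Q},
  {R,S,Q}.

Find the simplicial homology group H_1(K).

Take the total order P < Q < R < S < T < U < V < W < X on the vertex set. Then K (dimension 2) consists of the simplices:

  0-simplices (9): P, Q, R, S, T, U, V, W, X
  1-simplices (27): PR, PS, PT, PU, PV, PW, QR, QS, QT, QU, QV, QW, RS, RU, RV, RX, ST, SW, SX, TU, TV, TX, UW, UX, VW, VX, WX
  2-simplices (18): PRU, PRV, PST, PSW, PTV, PUW, QRS, QRV, QST, QTU, QUW, QVW, RSX, RUX, SWX, TUX, TVX, VWX

giving chain groups C_0 ≅ Z^9, C_1 ≅ Z^27, C_2 ≅ Z^18.

Boundary ∂_1: C_1 → C_0 maps an edge to its endpoints' difference, ∂[p,q] = q − p.
As a 9×27 matrix over Z this has rank 8, with invariant factors (1,1,1,1,1,1,1,1).

∂_2: C_2 → C_1 sends each 2-simplex [p,q,r] to [q,r] − [p,r] + [p,q]. For instance
  ∂QVW = VW − QW + QV,
  ∂PUW = UW − PW + PU.
The 27×18 boundary matrix has rank 17 and Smith normal form diag(1,1,1,1,1,1,1,1,1,1,1,1,1,1,1,1,1).

Reading off H_k = ker ∂_k / im ∂_{k+1}:

  H_1: rank ker ∂_1 − rank ∂_2 = (27 − 8) − 17 = 2, and the invariant factors of ∂_2 are all 1, so H_1 ≅ Z^2.

H_1 = Z^2.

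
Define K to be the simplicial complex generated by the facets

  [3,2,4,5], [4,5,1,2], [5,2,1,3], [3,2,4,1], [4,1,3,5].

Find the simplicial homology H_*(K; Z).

We work with the vertex ordering 1 < 2 < 3 < 4 < 5. The simplices of K, each written with vertices in increasing order, are:

  0-simplices (5): [1], [2], [3], [4], [5]
  1-simplices (10): [1,2], [1,3], [1,4], [1,5], [2,3], [2,4], [2,5], [3,4], [3,5], [4,5]
  2-simplices (10): [1,2,3], [1,2,4], [1,2,5], [1,3,4], [1,3,5], [1,4,5], [2,3,4], [2,3,5], [2,4,5], [3,4,5]
  3-simplices (5): [1,2,3,4], [1,2,3,5], [1,2,4,5], [1,3,4,5], [2,3,4,5]

giving chain groups C_0 ≅ Z^5, C_1 ≅ Z^10, C_2 ≅ Z^10, C_3 ≅ Z^5.

The boundary map ∂_1: C_1 → C_0 maps an edge to its endpoints' difference, ∂[p,q] = q − p. For instance
  ∂[3,5] = [5] − [3].
The 5×10 boundary matrix has rank 4 and Smith normal form diag(1,1,1,1).

Boundary ∂_2: C_2 → C_1 maps a triangle to the signed sum of its edges. For instance
  ∂[1,4,5] = [4,5] − [1,5] + [1,4],
  ∂[2,3,4] = [3,4] − [2,4] + [2,3].
The resulting 10×10 matrix has rank 6, and its Smith normal form has invariant factors (1,1,1,1,1,1).

∂_3: C_3 → C_2 sends each 3-simplex σ to the alternating sum Σ_i (−1)^i (σ with its i-th vertex removed). For instance
  ∂[1,3,4,5] = [3,4,5] − [1,4,5] + [1,3,5] − [1,3,4],
  ∂[1,2,3,4] = [2,3,4] − [1,3,4] + [1,2,4] − [1,2,3].
As a 10×5 matrix over Z this has rank 4, with invariant factors (1,1,1,1).

Reading off H_k = ker ∂_k / im ∂_{k+1}:

  H_0: rank C_0 − rank ∂_1 = 5 − 4 = 1, and the invariant factors of ∂_1 are all 1, so H_0 = Z.
  H_1: rank ker ∂_1 − rank ∂_2 = (10 − 4) − 6 = 0, and the invariant factors of ∂_2 are all 1, so H_1 = 0.
  H_2: rank ker ∂_2 − rank ∂_3 = (10 − 6) − 4 = 0, and the invariant factors of ∂_3 are all 1, so H_2 = 0.
  H_3: rank ker ∂_3 − rank ∂_4 = (5 − 4) − 0 = 1, and there is no ∂_4, so H_3 = Z.

H_0 = Z,  H_1 = 0,  H_2 = 0,  H_3 = Z.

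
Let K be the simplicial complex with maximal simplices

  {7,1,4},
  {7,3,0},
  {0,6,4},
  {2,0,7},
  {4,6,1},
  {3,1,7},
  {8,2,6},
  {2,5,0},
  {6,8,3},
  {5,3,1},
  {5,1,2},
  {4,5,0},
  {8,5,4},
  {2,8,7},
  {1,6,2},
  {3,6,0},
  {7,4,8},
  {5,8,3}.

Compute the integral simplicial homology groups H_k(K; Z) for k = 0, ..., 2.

H_0 ≅ Z,  H_1 ≅ Z^2,  H_2 ≅ Z.

Fix the vertex order 0 < 1 < 2 < 3 < 4 < 5 < 6 < 7 < 8 and write every simplex with vertices in increasing order. Then dim K = 2 and the simplices of K are:

  0-simplices (9): [0], [1], [2], [3], [4], [5], [6], [7], [8]
  1-simplices (27): (27 of them)
  2-simplices (18): [0,2,5], [0,2,7], [0,3,6], [0,3,7], [0,4,5], [0,4,6], [1,2,5], [1,2,6], [1,3,5], [1,3,7], [1,4,6], [1,4,7], [2,6,8], [2,7,8], [3,5,8], [3,6,8], [4,5,8], [4,7,8]

giving chain groups C_0 ≅ Z^9, C_1 ≅ Z^27, C_2 ≅ Z^18.

The boundary map ∂_1: C_1 → C_0 is given by ∂[p,q] = [q] − [p].
As a 9×27 matrix over Z this has rank 8, with invariant factors (1,1,1,1,1,1,1,1).

∂_2: C_2 → C_1 maps a triangle to the signed sum of its edges. For instance
  ∂[0,3,6] = [3,6] − [0,6] + [0,3],
  ∂[3,6,8] = [6,8] − [3,8] + [3,6].
As a 27×18 matrix over Z this has rank 17, with invariant factors (1,1,1,1,1,1,1,1,1,1,1,1,1,1,1,1,1).

Now H_k = ker ∂_k / im ∂_{k+1}, so:

  H_0: rank C_0 − rank ∂_1 = 9 − 8 = 1, and the invariant factors of ∂_1 are all 1, so H_0 = Z.
  H_1: rank ker ∂_1 − rank ∂_2 = (27 − 8) − 17 = 2, and the invariant factors of ∂_2 are all 1, so H_1 = Z^2.
  H_2: rank ker ∂_2 − rank ∂_3 = (18 − 17) − 0 = 1, and there is no ∂_3, so H_2 = Z.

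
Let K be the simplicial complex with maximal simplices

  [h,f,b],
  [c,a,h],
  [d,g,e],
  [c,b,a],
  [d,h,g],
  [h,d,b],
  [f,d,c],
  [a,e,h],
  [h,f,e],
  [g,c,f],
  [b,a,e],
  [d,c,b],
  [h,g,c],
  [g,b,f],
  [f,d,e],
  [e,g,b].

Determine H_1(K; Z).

H_1 = Z^2.

Fix the vertex order a < b < c < d < e < f < g < h and write every simplex with vertices in increasing order. Then dim K = 2 and the simplices of K are:

  0-simplices (8): a, b, c, d, e, f, g, h
  1-simplices (24): ab, ac, ae, ah, bc, bd, be, bf, bg, bh, cd, cf, cg, ch, de, df, dg, dh, ef, eg, eh, fg, fh, gh
  2-simplices (16): abc, abe, ach, aeh, bcd, bdh, beg, bfg, bfh, cdf, cfg, cgh, def, deg, dgh, efh

Hence C_0 ≅ Z^8, C_1 ≅ Z^24, C_2 ≅ Z^16.

The boundary map ∂_1: C_1 → C_0 maps an edge to its endpoints' difference, ∂[p,q] = q − p. For instance
  ∂ac = c − a.
The 8×24 boundary matrix has rank 7 and Smith normal form diag(1,1,1,1,1,1,1).

Boundary ∂_2: C_2 → C_1 sends each 2-simplex [p,q,r] to [q,r] − [p,r] + [p,q]. For instance
  ∂beg = eg − bg + be,
  ∂bdh = dh − bh + bd.
As a 24×16 matrix over Z this has rank 15, with invariant factors (1,1,1,1,1,1,1,1,1,1,1,1,1,1,1).

Reading off H_k = ker ∂_k / im ∂_{k+1}:

  H_1: rank ker ∂_1 − rank ∂_2 = (24 − 7) − 15 = 2, and the invariant factors of ∂_2 are all 1, so H_1 = Z^2.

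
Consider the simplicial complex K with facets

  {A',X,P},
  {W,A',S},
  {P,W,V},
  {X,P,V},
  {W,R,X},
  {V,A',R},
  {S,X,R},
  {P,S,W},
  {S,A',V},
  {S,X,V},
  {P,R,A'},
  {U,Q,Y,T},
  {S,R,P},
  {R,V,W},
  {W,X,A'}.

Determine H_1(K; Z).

Fix the vertex order P < Q < R < S < T < U < V < W < X < Y < A' and write every simplex with vertices in increasing order. Then dim K = 3 and the simplices of K are:

  0-simplices (11): [P], [Q], [R], [S], [T], [U], [V], [W], [X], [Y], [A']
  1-simplices (27): (27 of them)
  2-simplices (18): (18 of them)
  3-simplices (1): [Q,T,U,Y]

so the chain groups are C_0 ≅ Z^11, C_1 ≅ Z^27, C_2 ≅ Z^18, C_3 ≅ Z^1.

∂_1: C_1 → C_0 maps an edge to its endpoints' difference, ∂[p,q] = q − p.
The 11×27 boundary matrix has rank 9 and Smith normal form diag(1,1,1,1,1,1,1,1,1).

Boundary ∂_2: C_2 → C_1 maps a triangle to the signed sum of its edges. For instance
  ∂[R,S,X] = [S,X] − [R,X] + [R,S],
  ∂[P,V,W] = [V,W] − [P,W] + [P,V].
The resulting 27×18 matrix has rank 16, and its Smith normal form has invariant factors (1,1,1,1,1,1,1,1,1,1,1,1,1,1,1,1).

The boundary map ∂_3: C_3 → C_2 sends each 3-simplex σ to the alternating sum Σ_i (−1)^i (σ with its i-th vertex removed). For instance
  ∂[Q,T,U,Y] = [T,U,Y] − [Q,U,Y] + [Q,T,Y] − [Q,T,U].
The 18×1 boundary matrix has rank 1 and Smith normal form diag(1).

Now H_k = ker ∂_k / im ∂_{k+1}, so:

  H_1: rank ker ∂_1 − rank ∂_2 = (27 − 9) − 16 = 2, and the invariant factors of ∂_2 are all 1, so H_1 ≅ Z^2.

(K is a triangulation of the disjoint union of the torus T^2 and the 3-simplex.)

H_1 ≅ Z^2.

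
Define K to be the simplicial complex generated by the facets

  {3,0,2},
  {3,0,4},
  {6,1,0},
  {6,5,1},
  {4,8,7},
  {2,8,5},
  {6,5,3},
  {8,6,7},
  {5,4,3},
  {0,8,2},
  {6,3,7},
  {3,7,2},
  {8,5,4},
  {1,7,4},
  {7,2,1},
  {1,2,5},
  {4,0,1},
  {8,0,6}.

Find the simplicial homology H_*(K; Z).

Take the total order 0 < 1 < 2 < 3 < 4 < 5 < 6 < 7 < 8 on the vertex set. Then K (dimension 2) consists of the simplices:

  0-simplices (9): [0], [1], [2], [3], [4], [5], [6], [7], [8]
  1-simplices (27): (27 of them)
  2-simplices (18): [0,1,4], [0,1,6], [0,2,3], [0,2,8], [0,3,4], [0,6,8], [1,2,5], [1,2,7], [1,4,7], [1,5,6], [2,3,7], [2,5,8], [3,4,5], [3,5,6], [3,6,7], [4,5,8], [4,7,8], [6,7,8]

Hence C_0 ≅ Z^9, C_1 ≅ Z^27, C_2 ≅ Z^18.

∂_1: C_1 → C_0 sends each edge [p,q] (with p < q) to q − p. For instance
  ∂[3,4] = [4] − [3].
The resulting 9×27 matrix has rank 8, and its Smith normal form has invariant factors (1,1,1,1,1,1,1,1).

∂_2: C_2 → C_1 acts by ∂[p,q,r] = [q,r] − [p,r] + [p,q]. For instance
  ∂[0,1,4] = [1,4] − [0,4] + [0,1],
  ∂[0,6,8] = [6,8] − [0,8] + [0,6].
This gives a 27×18 integer matrix of rank 17; reducing to Smith normal form yields diagonal entries (1,1,1,1,1,1,1,1,1,1,1,1,1,1,1,1,1).

Reading off H_k = ker ∂_k / im ∂_{k+1}:

  H_0: rank C_0 − rank ∂_1 = 9 − 8 = 1, and the invariant factors of ∂_1 are all 1, so H_0 = Z.
  H_1: rank ker ∂_1 − rank ∂_2 = (27 − 8) − 17 = 2, and the invariant factors of ∂_2 are all 1, so H_1 = Z^2.
  H_2: rank ker ∂_2 − rank ∂_3 = (18 − 17) − 0 = 1, and there is no ∂_3, so H_2 = Z.

H_0 ≅ Z,  H_1 ≅ Z^2,  H_2 ≅ Z.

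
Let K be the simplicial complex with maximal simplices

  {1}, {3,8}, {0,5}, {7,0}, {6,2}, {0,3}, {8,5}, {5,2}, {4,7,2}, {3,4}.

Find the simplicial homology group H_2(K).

H_2 ≅ 0.

K has 9 vertices, 11 edges, 1 triangle.
rank ∂_2 = 1, rank ∂_3 = 0 ⇒ b_2 = 1 − 1 − 0 = 0. So H_2 ≅ 0.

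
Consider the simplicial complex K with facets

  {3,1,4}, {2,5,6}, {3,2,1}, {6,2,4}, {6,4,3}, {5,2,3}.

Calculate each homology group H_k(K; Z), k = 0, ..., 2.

K has 6 vertices, 12 edges, 6 triangles.
rank ∂_0 = 0, rank ∂_1 = 5 ⇒ b_0 = 6 − 0 − 5 = 1; all invariant factors of ∂_1 are 1 so no torsion. So H_0 = Z.
rank ∂_1 = 5, rank ∂_2 = 6 ⇒ b_1 = 12 − 5 − 6 = 1; all invariant factors of ∂_2 are 1 so no torsion. So H_1 = Z.
rank ∂_2 = 6, rank ∂_3 = 0 ⇒ b_2 = 6 − 6 − 0 = 0. So H_2 = 0.

H_0 = Z,  H_1 = Z,  H_2 = 0.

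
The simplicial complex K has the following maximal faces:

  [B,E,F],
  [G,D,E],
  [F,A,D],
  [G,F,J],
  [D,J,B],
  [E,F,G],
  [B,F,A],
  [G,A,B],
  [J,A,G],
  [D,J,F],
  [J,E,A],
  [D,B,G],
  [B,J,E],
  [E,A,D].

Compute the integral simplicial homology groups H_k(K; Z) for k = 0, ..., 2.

Take the total order A < B < D < E < F < G < J on the vertex set. Then K (dimension 2) consists of the simplices:

  0-simplices (7): A, B, D, E, F, G, J
  1-simplices (21): AB, AD, AE, AF, AG, AJ, BD, BE, BF, BG, BJ, DE, DF, DG, DJ, EF, EG, EJ, FG, FJ, GJ
  2-simplices (14): ABF, ABG, ADE, ADF, AEJ, AGJ, BDG, BDJ, BEF, BEJ, DEG, DFJ, EFG, FGJ

Hence C_0 ≅ Z^7, C_1 ≅ Z^21, C_2 ≅ Z^14.

The boundary map ∂_1: C_1 → C_0 maps an edge to its endpoints' difference, ∂[p,q] = q − p.
This gives a 7×21 integer matrix of rank 6; reducing to Smith normal form yields diagonal entries (1,1,1,1,1,1).

∂_2: C_2 → C_1 acts by ∂[p,q,r] = [q,r] − [p,r] + [p,q]. For instance
  ∂ADE = DE − AE + AD,
  ∂EFG = FG − EG + EF.
As a 21×14 matrix over Z this has rank 13, with invariant factors (1,1,1,1,1,1,1,1,1,1,1,1,1).

From H_k ≅ ker(∂_k) / im(∂_{k+1}) we obtain:

  H_0: rank C_0 − rank ∂_1 = 7 − 6 = 1, and the invariant factors of ∂_1 are all 1, so H_0 = Z.
  H_1: rank ker ∂_1 − rank ∂_2 = (21 − 6) − 13 = 2, and the invariant factors of ∂_2 are all 1, so H_1 = Z^2.
  H_2: rank ker ∂_2 − rank ∂_3 = (14 − 13) − 0 = 1, and there is no ∂_3, so H_2 = Z.

H_0 = Z,  H_1 = Z^2,  H_2 = Z.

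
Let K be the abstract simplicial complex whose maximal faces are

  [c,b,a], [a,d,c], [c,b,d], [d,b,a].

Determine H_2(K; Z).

H_2 ≅ Z.

Take the total order a < b < c < d on the vertex set. Then K (dimension 2) consists of the simplices:

  0-simplices (4): a, b, c, d
  1-simplices (6): ab, ac, ad, bc, bd, cd
  2-simplices (4): abc, abd, acd, bcd

giving chain groups C_0 ≅ Z^4, C_1 ≅ Z^6, C_2 ≅ Z^4.

The boundary map ∂_1: C_1 → C_0 sends each edge [p,q] (with p < q) to q − p. For instance
  ∂bc = c − b.
The resulting 4×6 matrix has rank 3, and its Smith normal form has invariant factors (1,1,1).

Boundary ∂_2: C_2 → C_1 acts by ∂[p,q,r] = [q,r] − [p,r] + [p,q]. For instance
  ∂abd = bd − ad + ab,
  ∂abc = bc − ac + ab.
The 6×4 boundary matrix has rank 3 and Smith normal form diag(1,1,1).

Reading off H_k = ker ∂_k / im ∂_{k+1}:

  H_2: rank ker ∂_2 − rank ∂_3 = (4 − 3) − 0 = 1, and there is no ∂_3, so H_2 = Z.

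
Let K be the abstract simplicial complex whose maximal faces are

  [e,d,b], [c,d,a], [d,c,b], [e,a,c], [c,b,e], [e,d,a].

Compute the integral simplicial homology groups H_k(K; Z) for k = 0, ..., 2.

Order the vertices as a < b < c < d < e. Listing each simplex with vertices in this order, K has dimension 2 with simplices:

  0-simplices (5): a, b, c, d, e
  1-simplices (9): ac, ad, ae, bc, bd, be, cd, ce, de
  2-simplices (6): acd, ace, ade, bcd, bce, bde

giving chain groups C_0 ≅ Z^5, C_1 ≅ Z^9, C_2 ≅ Z^6.

∂_1: C_1 → C_0 maps an edge to its endpoints' difference, ∂[p,q] = q − p. For instance
  ∂ac = c − a.
This gives a 5×9 integer matrix of rank 4; reducing to Smith normal form yields diagonal entries (1,1,1,1).

∂_2: C_2 → C_1 acts by ∂[p,q,r] = [q,r] − [p,r] + [p,q]. For instance
  ∂ace = ce − ae + ac,
  ∂bce = ce − be + bc.
This gives a 9×6 integer matrix of rank 5; reducing to Smith normal form yields diagonal entries (1,1,1,1,1).

Computing H_k = (kernel of ∂_k) / (image of ∂_{k+1}):

  H_0: rank C_0 − rank ∂_1 = 5 − 4 = 1, and the invariant factors of ∂_1 are all 1, so H_0 ≅ Z.
  H_1: rank ker ∂_1 − rank ∂_2 = (9 − 4) − 5 = 0, and the invariant factors of ∂_2 are all 1, so H_1 ≅ 0.
  H_2: rank ker ∂_2 − rank ∂_3 = (6 − 5) − 0 = 1, and there is no ∂_3, so H_2 ≅ Z.

H_0 ≅ Z,  H_1 = 0,  H_2 ≅ Z.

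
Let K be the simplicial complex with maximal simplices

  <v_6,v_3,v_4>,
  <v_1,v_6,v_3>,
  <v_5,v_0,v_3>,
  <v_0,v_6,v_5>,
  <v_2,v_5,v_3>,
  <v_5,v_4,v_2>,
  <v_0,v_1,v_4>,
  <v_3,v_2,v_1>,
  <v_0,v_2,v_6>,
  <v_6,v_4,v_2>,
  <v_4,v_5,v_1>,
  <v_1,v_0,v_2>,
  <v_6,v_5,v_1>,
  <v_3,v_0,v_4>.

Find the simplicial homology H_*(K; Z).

Take the total order v_0 < v_1 < v_2 < v_3 < v_4 < v_5 < v_6 on the vertex set. Then K (dimension 2) consists of the simplices:

  0-simplices (7): [v_0], [v_1], [v_2], [v_3], [v_4], [v_5], [v_6]
  1-simplices (21): (21 of them)
  2-simplices (14): (14 of them)

Hence C_0 ≅ Z^7, C_1 ≅ Z^21, C_2 ≅ Z^14.

The boundary map ∂_1: C_1 → C_0 sends each edge [p,q] (with p < q) to q − p.
The resulting 7×21 matrix has rank 6, and its Smith normal form has invariant factors (1,1,1,1,1,1).

∂_2: C_2 → C_1 sends each 2-simplex [p,q,r] to [q,r] − [p,r] + [p,q]. For instance
  ∂[v_2,v_4,v_5] = [v_4,v_5] − [v_2,v_5] + [v_2,v_4],
  ∂[v_2,v_4,v_6] = [v_4,v_6] − [v_2,v_6] + [v_2,v_4].
As a 21×14 matrix over Z this has rank 13, with invariant factors (1,1,1,1,1,1,1,1,1,1,1,1,1).

Computing H_k = (kernel of ∂_k) / (image of ∂_{k+1}):

  H_0: rank C_0 − rank ∂_1 = 7 − 6 = 1, and the invariant factors of ∂_1 are all 1, so H_0 ≅ Z.
  H_1: rank ker ∂_1 − rank ∂_2 = (21 − 6) − 13 = 2, and the invariant factors of ∂_2 are all 1, so H_1 ≅ Z^2.
  H_2: rank ker ∂_2 − rank ∂_3 = (14 − 13) − 0 = 1, and there is no ∂_3, so H_2 ≅ Z.

H_0 = Z,  H_1 = Z^2,  H_2 = Z.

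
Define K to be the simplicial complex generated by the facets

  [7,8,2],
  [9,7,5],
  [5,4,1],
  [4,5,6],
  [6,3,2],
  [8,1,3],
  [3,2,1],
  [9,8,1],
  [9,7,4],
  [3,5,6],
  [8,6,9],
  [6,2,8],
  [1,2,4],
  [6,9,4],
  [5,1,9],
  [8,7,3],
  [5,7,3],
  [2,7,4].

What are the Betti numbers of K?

b_0 = 1, b_1 = 1, b_2 = 0.

We work with the vertex ordering 1 < 2 < 3 < 4 < 5 < 6 < 7 < 8 < 9. The simplices of K, each written with vertices in increasing order, are:

  0-simplices (9): [1], [2], [3], [4], [5], [6], [7], [8], [9]
  1-simplices (27): (27 of them)
  2-simplices (18): [1,2,3], [1,2,4], [1,3,8], [1,4,5], [1,5,9], [1,8,9], [2,3,6], [2,4,7], [2,6,8], [2,7,8], [3,5,6], [3,5,7], [3,7,8], [4,5,6], [4,6,9], [4,7,9], [5,7,9], [6,8,9]

so the chain groups are C_0 ≅ Z^9, C_1 ≅ Z^27, C_2 ≅ Z^18.

∂_1: C_1 → C_0 maps an edge to its endpoints' difference, ∂[p,q] = q − p. For instance
  ∂[1,4] = [4] − [1].
As a 9×27 matrix over Z this has rank 8, with invariant factors (1,1,1,1,1,1,1,1).

The boundary map ∂_2: C_2 → C_1 acts by ∂[p,q,r] = [q,r] − [p,r] + [p,q]. For instance
  ∂[3,5,6] = [5,6] − [3,6] + [3,5],
  ∂[3,7,8] = [7,8] − [3,8] + [3,7].
The resulting 27×18 matrix has rank 18, and its Smith normal form has invariant factors (1,1,1,1,1,1,1,1,1,1,1,1,1,1,1,1,1,2).

Now H_k = ker ∂_k / im ∂_{k+1}, so:

  H_0: rank C_0 − rank ∂_1 = 9 − 8 = 1, and the invariant factors of ∂_1 are all 1, so H_0 = Z.
  H_1: rank ker ∂_1 − rank ∂_2 = (27 − 8) − 18 = 1, and ∂_2 has invariant factor 2 > 1, so H_1 = Z ⊕ Z/2.
  H_2: rank ker ∂_2 − rank ∂_3 = (18 − 18) − 0 = 0, and there is no ∂_3, so H_2 = 0.

As a check, the Euler characteristic is 9 − 27 + 18 = 0, which agrees with 1 − 1 + 0 = 0.

Hence the Betti numbers are b_0 = 1, b_1 = 1, b_2 = 0.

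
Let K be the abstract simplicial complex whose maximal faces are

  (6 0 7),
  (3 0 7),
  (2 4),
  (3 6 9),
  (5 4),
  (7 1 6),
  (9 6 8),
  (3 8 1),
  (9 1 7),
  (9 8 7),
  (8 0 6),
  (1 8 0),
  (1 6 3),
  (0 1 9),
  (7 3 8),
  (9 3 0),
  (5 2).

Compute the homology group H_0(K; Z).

H_0 ≅ Z^2.

Take the total order 0 < 1 < 2 < 3 < 4 < 5 < 6 < 7 < 8 < 9 on the vertex set. Then K (dimension 2) consists of the simplices:

  0-simplices (10): [0], [1], [2], [3], [4], [5], [6], [7], [8], [9]
  1-simplices (24): (24 of them)
  2-simplices (14): [0,1,8], [0,1,9], [0,3,7], [0,3,9], [0,6,7], [0,6,8], [1,3,6], [1,3,8], [1,6,7], [1,7,9], [3,6,9], [3,7,8], [6,8,9], [7,8,9]

giving chain groups C_0 ≅ Z^10, C_1 ≅ Z^24, C_2 ≅ Z^14.

∂_1: C_1 → C_0 sends each edge [p,q] (with p < q) to q − p. For instance
  ∂[0,9] = [9] − [0].
The resulting 10×24 matrix has rank 8, and its Smith normal form has invariant factors (1,1,1,1,1,1,1,1).

∂_2: C_2 → C_1 maps a triangle to the signed sum of its edges. For instance
  ∂[6,8,9] = [8,9] − [6,9] + [6,8],
  ∂[0,3,9] = [3,9] − [0,9] + [0,3].
As a 24×14 matrix over Z this has rank 13, with invariant factors (1,1,1,1,1,1,1,1,1,1,1,1,1).

Now H_k = ker ∂_k / im ∂_{k+1}, so:

  H_0: rank C_0 − rank ∂_1 = 10 − 8 = 2, and the invariant factors of ∂_1 are all 1, so H_0 ≅ Z^2.

(K is a triangulation of the disjoint union of the torus T^2 and the circle S^1.)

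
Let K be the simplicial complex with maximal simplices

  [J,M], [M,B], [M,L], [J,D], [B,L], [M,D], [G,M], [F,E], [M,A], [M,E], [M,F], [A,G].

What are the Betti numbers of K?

b_0 = 1, b_1 = 4.

Fix the vertex order A < B < D < E < F < G < J < L < M and write every simplex with vertices in increasing order. Then dim K = 1 and the simplices of K are:

  0-simplices (9): A, B, D, E, F, G, J, L, M
  1-simplices (12): AG, AM, BL, BM, DJ, DM, EF, EM, FM, GM, JM, LM

Hence C_0 ≅ Z^9, C_1 ≅ Z^12.

Boundary ∂_1: C_1 → C_0 maps an edge to its endpoints' difference, ∂[p,q] = q − p.
The resulting 9×12 matrix has rank 8, and its Smith normal form has invariant factors (1,1,1,1,1,1,1,1).

Reading off H_k = ker ∂_k / im ∂_{k+1}:

  H_0: rank C_0 − rank ∂_1 = 9 − 8 = 1, and the invariant factors of ∂_1 are all 1, so H_0 = Z.
  H_1: rank ker ∂_1 − rank ∂_2 = (12 − 8) − 0 = 4, and there is no ∂_2, so H_1 = Z^4.

As a check, the Euler characteristic is 9 − 12 = -3, which agrees with 1 − 4 = -3.
(K is a triangulation of a wedge of 4 circles.)

Hence the Betti numbers are b_0 = 1, b_1 = 4.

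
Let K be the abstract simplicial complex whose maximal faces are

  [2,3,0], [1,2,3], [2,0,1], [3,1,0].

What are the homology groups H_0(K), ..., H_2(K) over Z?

Take the total order 0 < 1 < 2 < 3 on the vertex set. Then K (dimension 2) consists of the simplices:

  0-simplices (4): [0], [1], [2], [3]
  1-simplices (6): [0,1], [0,2], [0,3], [1,2], [1,3], [2,3]
  2-simplices (4): [0,1,2], [0,1,3], [0,2,3], [1,2,3]

so the chain groups are C_0 ≅ Z^4, C_1 ≅ Z^6, C_2 ≅ Z^4.

Boundary ∂_1: C_1 → C_0 is given by ∂[p,q] = [q] − [p].
As a 4×6 matrix over Z this has rank 3, with invariant factors (1,1,1).

The boundary map ∂_2: C_2 → C_1 maps a triangle to the signed sum of its edges. For instance
  ∂[0,1,2] = [1,2] − [0,2] + [0,1],
  ∂[0,1,3] = [1,3] − [0,3] + [0,1].
As a 6×4 matrix over Z this has rank 3, with invariant factors (1,1,1).

Now H_k = ker ∂_k / im ∂_{k+1}, so:

  H_0: rank C_0 − rank ∂_1 = 4 − 3 = 1, and the invariant factors of ∂_1 are all 1, so H_0 = Z.
  H_1: rank ker ∂_1 − rank ∂_2 = (6 − 3) − 3 = 0, and the invariant factors of ∂_2 are all 1, so H_1 = 0.
  H_2: rank ker ∂_2 − rank ∂_3 = (4 − 3) − 0 = 1, and there is no ∂_3, so H_2 = Z.

As a check, the Euler characteristic is 4 − 6 + 4 = 2, which agrees with 1 − 0 + 1 = 2.

H_0 = Z,  H_1 = 0,  H_2 = Z.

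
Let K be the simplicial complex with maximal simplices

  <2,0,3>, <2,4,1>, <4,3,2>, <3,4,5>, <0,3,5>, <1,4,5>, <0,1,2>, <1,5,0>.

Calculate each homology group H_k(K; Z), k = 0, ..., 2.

H_0 ≅ Z,  H_1 = 0,  H_2 ≅ Z.

We work with the vertex ordering 0 < 1 < 2 < 3 < 4 < 5. The simplices of K, each written with vertices in increasing order, are:

  0-simplices (6): [0], [1], [2], [3], [4], [5]
  1-simplices (12): [0,1], [0,2], [0,3], [0,5], [1,2], [1,4], [1,5], [2,3], [2,4], [3,4], [3,5], [4,5]
  2-simplices (8): [0,1,2], [0,1,5], [0,2,3], [0,3,5], [1,2,4], [1,4,5], [2,3,4], [3,4,5]

so the chain groups are C_0 ≅ Z^6, C_1 ≅ Z^12, C_2 ≅ Z^8.

The boundary map ∂_1: C_1 → C_0 is given by ∂[p,q] = [q] − [p]. For instance
  ∂[3,4] = [4] − [3].
The 6×12 boundary matrix has rank 5 and Smith normal form diag(1,1,1,1,1).

∂_2: C_2 → C_1 maps a triangle to the signed sum of its edges. For instance
  ∂[1,2,4] = [2,4] − [1,4] + [1,2],
  ∂[1,4,5] = [4,5] − [1,5] + [1,4].
This gives a 12×8 integer matrix of rank 7; reducing to Smith normal form yields diagonal entries (1,1,1,1,1,1,1).

Computing H_k = (kernel of ∂_k) / (image of ∂_{k+1}):

  H_0: rank C_0 − rank ∂_1 = 6 − 5 = 1, and the invariant factors of ∂_1 are all 1, so H_0 = Z.
  H_1: rank ker ∂_1 − rank ∂_2 = (12 − 5) − 7 = 0, and the invariant factors of ∂_2 are all 1, so H_1 = 0.
  H_2: rank ker ∂_2 − rank ∂_3 = (8 − 7) − 0 = 1, and there is no ∂_3, so H_2 = Z.

As a check, the Euler characteristic is 6 − 12 + 8 = 2, which agrees with 1 − 0 + 1 = 2.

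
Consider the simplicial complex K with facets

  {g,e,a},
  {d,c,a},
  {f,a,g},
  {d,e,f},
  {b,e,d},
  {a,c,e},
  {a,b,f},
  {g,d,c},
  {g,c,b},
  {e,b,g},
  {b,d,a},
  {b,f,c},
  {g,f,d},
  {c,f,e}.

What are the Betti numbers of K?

b_0 = 1, b_1 = 2, b_2 = 1.

Order the vertices as a < b < c < d < e < f < g. Listing each simplex with vertices in this order, K has dimension 2 with simplices:

  0-simplices (7): a, b, c, d, e, f, g
  1-simplices (21): ab, ac, ad, ae, af, ag, bc, bd, be, bf, bg, cd, ce, cf, cg, de, df, dg, ef, eg, fg
  2-simplices (14): abd, abf, acd, ace, aeg, afg, bcf, bcg, bde, beg, cdg, cef, def, dfg

so the chain groups are C_0 ≅ Z^7, C_1 ≅ Z^21, C_2 ≅ Z^14.

The boundary map ∂_1: C_1 → C_0 maps an edge to its endpoints' difference, ∂[p,q] = q − p. For instance
  ∂eg = g − e.
The 7×21 boundary matrix has rank 6 and Smith normal form diag(1,1,1,1,1,1).

The boundary map ∂_2: C_2 → C_1 sends each 2-simplex [p,q,r] to [q,r] − [p,r] + [p,q]. For instance
  ∂def = ef − df + de,
  ∂bcf = cf − bf + bc.
The resulting 21×14 matrix has rank 13, and its Smith normal form has invariant factors (1,1,1,1,1,1,1,1,1,1,1,1,1).

Computing H_k = (kernel of ∂_k) / (image of ∂_{k+1}):

  H_0: rank C_0 − rank ∂_1 = 7 − 6 = 1, and the invariant factors of ∂_1 are all 1, so H_0 ≅ Z.
  H_1: rank ker ∂_1 − rank ∂_2 = (21 − 6) − 13 = 2, and the invariant factors of ∂_2 are all 1, so H_1 ≅ Z^2.
  H_2: rank ker ∂_2 − rank ∂_3 = (14 − 13) − 0 = 1, and there is no ∂_3, so H_2 ≅ Z.

(K is a triangulation of the torus T^2.)

Hence the Betti numbers are b_0 = 1, b_1 = 2, b_2 = 1.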